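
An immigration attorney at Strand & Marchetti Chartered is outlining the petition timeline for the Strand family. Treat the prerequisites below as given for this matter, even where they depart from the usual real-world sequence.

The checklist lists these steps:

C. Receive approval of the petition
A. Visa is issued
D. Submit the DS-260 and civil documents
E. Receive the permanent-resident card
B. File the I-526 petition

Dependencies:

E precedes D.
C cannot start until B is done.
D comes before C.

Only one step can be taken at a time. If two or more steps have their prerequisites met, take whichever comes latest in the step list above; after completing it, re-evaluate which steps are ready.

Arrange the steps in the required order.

B, E and A have no prerequisites; B is listed later, so B is first.
Now E and A have their prerequisites met. E is listed later, so E next.
D now also ready, so the ready set is {D, A}; D is listed later → D.
A and C are both available; A is listed later → A.
C needed B and D, now all done → C.

B, E, D, A, C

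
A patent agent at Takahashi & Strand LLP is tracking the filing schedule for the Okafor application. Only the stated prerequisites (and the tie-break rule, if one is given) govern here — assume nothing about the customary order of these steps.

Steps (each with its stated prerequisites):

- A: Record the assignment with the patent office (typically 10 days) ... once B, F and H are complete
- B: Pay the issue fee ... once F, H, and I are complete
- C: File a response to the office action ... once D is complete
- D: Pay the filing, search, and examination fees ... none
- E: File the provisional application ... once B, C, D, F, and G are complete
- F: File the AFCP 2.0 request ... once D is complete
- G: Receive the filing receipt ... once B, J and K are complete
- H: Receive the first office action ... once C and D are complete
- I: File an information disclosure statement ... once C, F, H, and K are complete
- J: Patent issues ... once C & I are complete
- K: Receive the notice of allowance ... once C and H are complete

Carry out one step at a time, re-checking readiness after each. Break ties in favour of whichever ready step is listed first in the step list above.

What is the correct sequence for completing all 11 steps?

D, C, F, H, K, I, B, A, J, G, E

Only D has no prerequisites, so it is first.
Now C and F have their prerequisites met. C is listed earlier, so C next.
H now also ready, so the ready set is {F, H}; F is listed earlier → F.
That leaves H as the only ready step → H.
That leaves K as the only ready step → K.
I needed C, F, H and K, now all done → I.
Now B and J have their prerequisites met. B is listed earlier, so B next.
Ready: A and J. A is listed earlier → A.
That leaves J as the only ready step → J.
Next only G has its prerequisites met → G.
E needed B, C, D, F and G, now all done → E.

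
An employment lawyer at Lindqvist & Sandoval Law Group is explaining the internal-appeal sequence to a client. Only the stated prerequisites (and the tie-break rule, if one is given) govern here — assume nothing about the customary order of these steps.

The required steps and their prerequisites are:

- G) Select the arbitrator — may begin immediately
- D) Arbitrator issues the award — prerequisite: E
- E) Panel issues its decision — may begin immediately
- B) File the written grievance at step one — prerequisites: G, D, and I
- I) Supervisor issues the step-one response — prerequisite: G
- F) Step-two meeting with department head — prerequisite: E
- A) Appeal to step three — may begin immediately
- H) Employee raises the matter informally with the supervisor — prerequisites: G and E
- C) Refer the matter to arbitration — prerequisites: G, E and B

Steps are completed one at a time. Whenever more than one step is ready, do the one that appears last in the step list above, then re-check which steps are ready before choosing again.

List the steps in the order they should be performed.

A, E, F, D, G, H, I, B, C

A, E and G have no prerequisites; A is listed later, so A is first.
Ready: E and G. E is listed later → E.
F and D now also ready, so the ready set is {F, D, G}; F is listed later → F.
D and G are both available; D is listed later → D.
Next only G has its prerequisites met → G.
Now H and I have their prerequisites met. H is listed later, so H next.
I needed G, now all done → I.
Next only B has its prerequisites met → B.
C is the only step now ready → C.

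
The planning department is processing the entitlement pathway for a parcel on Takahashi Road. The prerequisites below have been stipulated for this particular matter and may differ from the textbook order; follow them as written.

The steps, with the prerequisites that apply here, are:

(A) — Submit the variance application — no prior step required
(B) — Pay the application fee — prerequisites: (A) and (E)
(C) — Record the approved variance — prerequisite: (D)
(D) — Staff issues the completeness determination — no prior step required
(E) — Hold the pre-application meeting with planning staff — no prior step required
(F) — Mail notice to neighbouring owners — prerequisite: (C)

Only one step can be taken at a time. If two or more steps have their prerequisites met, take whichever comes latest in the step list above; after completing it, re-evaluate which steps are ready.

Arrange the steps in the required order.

(E) → (D) → (C) → (F) → (A) → (B)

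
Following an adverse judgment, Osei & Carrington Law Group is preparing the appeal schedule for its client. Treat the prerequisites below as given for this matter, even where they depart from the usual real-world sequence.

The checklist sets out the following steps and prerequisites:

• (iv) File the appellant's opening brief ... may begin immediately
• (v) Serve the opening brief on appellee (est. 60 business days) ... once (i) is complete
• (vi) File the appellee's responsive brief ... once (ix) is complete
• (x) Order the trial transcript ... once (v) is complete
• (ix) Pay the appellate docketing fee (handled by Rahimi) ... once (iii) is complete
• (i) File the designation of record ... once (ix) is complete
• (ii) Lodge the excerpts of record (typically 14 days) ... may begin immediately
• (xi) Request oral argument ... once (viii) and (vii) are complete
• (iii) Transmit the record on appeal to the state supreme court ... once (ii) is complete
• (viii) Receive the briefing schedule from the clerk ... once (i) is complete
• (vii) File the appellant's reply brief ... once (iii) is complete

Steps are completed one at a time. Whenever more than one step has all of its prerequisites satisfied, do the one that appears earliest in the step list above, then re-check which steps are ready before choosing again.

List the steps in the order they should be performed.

(iv), (ii), (iii), (ix), (vi), (i), (v), (x), (viii), (vii), (xi)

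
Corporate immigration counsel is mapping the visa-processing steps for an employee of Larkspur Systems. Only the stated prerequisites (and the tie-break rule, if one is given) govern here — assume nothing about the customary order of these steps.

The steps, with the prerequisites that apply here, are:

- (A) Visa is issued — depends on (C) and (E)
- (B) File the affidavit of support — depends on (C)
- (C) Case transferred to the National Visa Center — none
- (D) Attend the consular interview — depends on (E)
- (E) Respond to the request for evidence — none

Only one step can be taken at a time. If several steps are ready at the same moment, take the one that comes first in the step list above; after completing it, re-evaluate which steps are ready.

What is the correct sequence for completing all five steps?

(C) → (B) → (E) → (A) → (D)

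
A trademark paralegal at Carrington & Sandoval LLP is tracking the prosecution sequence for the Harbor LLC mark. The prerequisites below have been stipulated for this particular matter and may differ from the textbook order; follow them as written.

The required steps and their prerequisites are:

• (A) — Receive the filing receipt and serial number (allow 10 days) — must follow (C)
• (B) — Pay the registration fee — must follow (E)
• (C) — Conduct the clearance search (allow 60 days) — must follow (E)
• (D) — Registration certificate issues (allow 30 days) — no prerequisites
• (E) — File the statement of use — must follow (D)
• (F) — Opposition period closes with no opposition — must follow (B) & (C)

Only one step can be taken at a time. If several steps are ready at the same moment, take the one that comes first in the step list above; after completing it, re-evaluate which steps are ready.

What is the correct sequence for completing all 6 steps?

(D) (E) (B) (C) (A) (F)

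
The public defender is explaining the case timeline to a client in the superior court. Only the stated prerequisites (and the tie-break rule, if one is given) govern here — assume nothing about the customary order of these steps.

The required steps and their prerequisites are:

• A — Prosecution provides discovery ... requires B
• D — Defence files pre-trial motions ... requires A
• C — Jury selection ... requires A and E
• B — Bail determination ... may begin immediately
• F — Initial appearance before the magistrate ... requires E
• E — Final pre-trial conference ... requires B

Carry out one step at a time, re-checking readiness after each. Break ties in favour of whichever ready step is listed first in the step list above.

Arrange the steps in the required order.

Only B has no prerequisites, so it is first.
Now A and E have their prerequisites met. A is listed earlier, so A next.
Ready: D and E. D is listed earlier → D.
Next only E has its prerequisites met → E.
Ready: C and F. C is listed earlier → C.
F needed E, now all done → F.

B A D E C F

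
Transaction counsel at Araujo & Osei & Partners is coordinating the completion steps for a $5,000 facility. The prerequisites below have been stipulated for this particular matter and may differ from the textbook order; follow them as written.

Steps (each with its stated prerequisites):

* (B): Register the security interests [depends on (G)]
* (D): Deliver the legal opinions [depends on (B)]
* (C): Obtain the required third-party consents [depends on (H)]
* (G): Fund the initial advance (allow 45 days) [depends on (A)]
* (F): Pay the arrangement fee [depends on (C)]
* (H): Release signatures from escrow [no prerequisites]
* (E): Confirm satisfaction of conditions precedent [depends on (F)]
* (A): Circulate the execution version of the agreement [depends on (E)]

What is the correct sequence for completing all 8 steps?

(H) → (C) → (F) → (E) → (A) → (G) → (B) → (D)

Only (H) has no prerequisites, so it is first.
Next only (C) has its prerequisites met → (C).
(F) is the only step now ready → (F).
(E) needed (F), now all done → (E).
That leaves (A) as the only ready step → (A).
That leaves (G) as the only ready step → (G).
Next only (B) has its prerequisites met → (B).
(D) needed (B), now all done → (D).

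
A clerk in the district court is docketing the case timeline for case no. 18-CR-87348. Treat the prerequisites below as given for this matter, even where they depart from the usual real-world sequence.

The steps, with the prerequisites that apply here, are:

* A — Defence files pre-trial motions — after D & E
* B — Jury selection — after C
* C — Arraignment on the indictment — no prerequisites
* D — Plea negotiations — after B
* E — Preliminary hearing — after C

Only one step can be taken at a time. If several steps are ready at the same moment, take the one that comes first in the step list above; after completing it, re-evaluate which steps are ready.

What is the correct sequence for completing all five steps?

C, B, D, E, A

C is the only step with nothing outstanding, so it goes first.
Ready: B and E. B is listed earlier → B.
Now D and E have their prerequisites met. D is listed earlier, so D next.
E needed C, now all done → E.
Next only A has its prerequisites met → A.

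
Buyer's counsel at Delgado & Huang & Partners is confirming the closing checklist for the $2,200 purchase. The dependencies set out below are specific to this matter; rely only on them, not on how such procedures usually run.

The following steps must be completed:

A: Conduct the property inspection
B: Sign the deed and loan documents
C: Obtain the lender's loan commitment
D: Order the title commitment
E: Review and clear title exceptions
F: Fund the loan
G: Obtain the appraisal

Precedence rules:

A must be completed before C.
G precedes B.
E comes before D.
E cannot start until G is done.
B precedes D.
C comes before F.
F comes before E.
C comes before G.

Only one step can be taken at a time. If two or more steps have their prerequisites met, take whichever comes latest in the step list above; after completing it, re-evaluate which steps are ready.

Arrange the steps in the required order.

A, C, G, F, E, B, D

A has no prerequisites → A first.
C needed A, now all done → C.
Now G and F have their prerequisites met. G is listed later, so G next.
F and B are both available; F is listed later → F.
E now also ready, so the ready set is {E, B}; E is listed later → E.
Next only B has its prerequisites met → B.
Next only D has its prerequisites met → D.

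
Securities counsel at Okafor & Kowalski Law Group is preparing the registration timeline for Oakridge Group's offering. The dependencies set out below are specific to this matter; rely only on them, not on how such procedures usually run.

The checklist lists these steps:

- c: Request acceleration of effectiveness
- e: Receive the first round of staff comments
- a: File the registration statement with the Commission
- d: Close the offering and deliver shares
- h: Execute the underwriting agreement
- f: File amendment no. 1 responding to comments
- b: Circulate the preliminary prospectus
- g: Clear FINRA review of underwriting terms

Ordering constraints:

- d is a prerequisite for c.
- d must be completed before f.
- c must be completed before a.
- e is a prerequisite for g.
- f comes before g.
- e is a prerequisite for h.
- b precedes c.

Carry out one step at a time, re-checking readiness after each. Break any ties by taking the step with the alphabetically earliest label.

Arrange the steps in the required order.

b, d and e have no prerequisites; b has the earlier label, so b is first.
Now d and e have their prerequisites met. d has the earlier label, so d next.
Ready: c, e and f. c has the earlier label → c.
Ready: a, e and f. a has the earlier label → a.
Ready: e and f. e has the earlier label → e.
f and h are both available; f has the earlier label → f.
g and h are both available; g has the earlier label → g.
Next only h has its prerequisites met → h.

b d c a e f g h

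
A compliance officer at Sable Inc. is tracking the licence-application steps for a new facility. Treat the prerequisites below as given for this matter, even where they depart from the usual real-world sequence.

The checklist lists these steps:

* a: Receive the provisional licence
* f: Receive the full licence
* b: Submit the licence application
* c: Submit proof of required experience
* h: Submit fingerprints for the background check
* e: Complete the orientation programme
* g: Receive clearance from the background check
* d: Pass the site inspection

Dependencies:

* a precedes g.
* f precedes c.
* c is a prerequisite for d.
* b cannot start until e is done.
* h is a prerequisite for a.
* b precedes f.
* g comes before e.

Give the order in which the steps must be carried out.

h, a, g, e, b, f, c, d

h has no prerequisites → h first.
a needed h, now all done → a.
g is the only step now ready → g.
Next only e has its prerequisites met → e.
b is the only step now ready → b.
f is the only step now ready → f.
Next only c has its prerequisites met → c.
That leaves d as the only ready step → d.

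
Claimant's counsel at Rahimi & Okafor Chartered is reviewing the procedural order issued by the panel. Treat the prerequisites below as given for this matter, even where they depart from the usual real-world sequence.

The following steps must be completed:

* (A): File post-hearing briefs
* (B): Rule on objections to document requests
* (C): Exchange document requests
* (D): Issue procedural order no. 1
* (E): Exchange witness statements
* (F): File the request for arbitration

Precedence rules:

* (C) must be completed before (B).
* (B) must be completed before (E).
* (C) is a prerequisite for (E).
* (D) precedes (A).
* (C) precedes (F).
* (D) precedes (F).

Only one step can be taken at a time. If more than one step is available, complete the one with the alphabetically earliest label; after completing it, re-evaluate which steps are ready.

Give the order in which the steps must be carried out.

Nothing is required for (C) and (D). (C) has the earlier label → (C) first.
(B) now also ready, so the ready set is {(B), (D)}; (B) has the earlier label → (B).
Now (D) and (E) have their prerequisites met. (D) has the earlier label, so (D) next.
(A), (E) and (F) are all available; (A) has the earlier label → (A).
Ready: (E) and (F). (E) has the earlier label → (E).
(F) needed (C) and (D), now all done → (F).

(C) (B) (D) (A) (E) (F)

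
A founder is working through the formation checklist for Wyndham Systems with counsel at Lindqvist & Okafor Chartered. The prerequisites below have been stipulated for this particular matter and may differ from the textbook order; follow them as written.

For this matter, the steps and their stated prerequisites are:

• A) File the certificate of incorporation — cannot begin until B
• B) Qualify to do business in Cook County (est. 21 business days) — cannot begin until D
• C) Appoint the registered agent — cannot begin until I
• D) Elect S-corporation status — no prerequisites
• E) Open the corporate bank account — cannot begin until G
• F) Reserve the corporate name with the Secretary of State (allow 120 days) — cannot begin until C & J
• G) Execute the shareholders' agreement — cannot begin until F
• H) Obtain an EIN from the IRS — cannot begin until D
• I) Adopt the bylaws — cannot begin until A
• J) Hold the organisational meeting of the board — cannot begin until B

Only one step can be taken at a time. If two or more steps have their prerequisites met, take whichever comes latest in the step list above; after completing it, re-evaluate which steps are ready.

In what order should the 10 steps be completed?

Only D has no prerequisites, so it is first.
H and B are both available; H is listed later → H.
That leaves B as the only ready step → B.
Now J and A have their prerequisites met. J is listed later, so J next.
A is the only step now ready → A.
I is the only step now ready → I.
C is the only step now ready → C.
F needed J and C, now all done → F.
G is the only step now ready → G.
E needed G, now all done → E.

D, H, B, J, A, I, C, F, G, E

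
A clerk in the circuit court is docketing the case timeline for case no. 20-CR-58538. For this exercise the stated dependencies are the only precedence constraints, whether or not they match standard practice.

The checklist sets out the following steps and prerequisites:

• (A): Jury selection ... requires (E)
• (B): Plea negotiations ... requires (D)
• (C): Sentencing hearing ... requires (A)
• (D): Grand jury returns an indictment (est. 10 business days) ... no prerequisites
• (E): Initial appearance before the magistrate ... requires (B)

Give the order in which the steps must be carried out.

Only (D) has no prerequisites, so it is first.
(B) needed (D), now all done → (B).
(E) is the only step now ready → (E).
That leaves (A) as the only ready step → (A).
That leaves (C) as the only ready step → (C).

(D), (B), (E), (A), (C)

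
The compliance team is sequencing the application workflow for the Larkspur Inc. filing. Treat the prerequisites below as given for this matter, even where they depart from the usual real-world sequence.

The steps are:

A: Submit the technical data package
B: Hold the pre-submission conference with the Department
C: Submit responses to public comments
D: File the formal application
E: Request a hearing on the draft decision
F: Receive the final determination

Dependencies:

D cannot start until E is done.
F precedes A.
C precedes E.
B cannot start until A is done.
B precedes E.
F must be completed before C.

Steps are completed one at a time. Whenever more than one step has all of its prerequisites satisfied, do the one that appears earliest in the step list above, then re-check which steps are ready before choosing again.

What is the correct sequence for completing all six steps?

F is the only step with nothing outstanding, so it goes first.
Ready: A and C. A is listed earlier → A.
B now also ready, so the ready set is {B, C}; B is listed earlier → B.
Next only C has its prerequisites met → C.
E needed B and C, now all done → E.
Next only D has its prerequisites met → D.

F, A, B, C, E, D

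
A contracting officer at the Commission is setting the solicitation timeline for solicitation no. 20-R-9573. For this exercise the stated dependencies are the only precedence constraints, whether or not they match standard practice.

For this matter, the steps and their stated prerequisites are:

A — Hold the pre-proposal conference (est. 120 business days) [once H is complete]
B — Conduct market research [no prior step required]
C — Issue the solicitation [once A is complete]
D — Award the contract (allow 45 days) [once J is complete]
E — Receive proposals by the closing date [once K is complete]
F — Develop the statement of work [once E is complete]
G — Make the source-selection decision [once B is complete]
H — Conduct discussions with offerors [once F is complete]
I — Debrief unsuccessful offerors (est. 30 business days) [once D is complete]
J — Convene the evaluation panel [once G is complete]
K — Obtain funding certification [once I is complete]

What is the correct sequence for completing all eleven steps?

B, G, J, D, I, K, E, F, H, A, C

B is the only step with nothing outstanding, so it goes first.
Next only G has its prerequisites met → G.
That leaves J as the only ready step → J.
D is the only step now ready → D.
That leaves I as the only ready step → I.
That leaves K as the only ready step → K.
Next only E has its prerequisites met → E.
Next only F has its prerequisites met → F.
Next only H has its prerequisites met → H.
A needed H, now all done → A.
C needed A, now all done → C.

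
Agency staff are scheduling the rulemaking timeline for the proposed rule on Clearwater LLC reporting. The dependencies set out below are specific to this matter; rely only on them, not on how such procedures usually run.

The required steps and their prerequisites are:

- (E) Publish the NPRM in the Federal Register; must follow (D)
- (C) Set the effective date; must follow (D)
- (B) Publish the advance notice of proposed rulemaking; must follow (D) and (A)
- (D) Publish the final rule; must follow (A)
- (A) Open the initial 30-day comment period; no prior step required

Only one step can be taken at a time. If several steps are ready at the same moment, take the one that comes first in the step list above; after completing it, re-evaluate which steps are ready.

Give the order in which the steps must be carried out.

(A) is the only step with nothing outstanding, so it goes first.
That leaves (D) as the only ready step → (D).
Ready: (E), (C) and (B). (E) is listed earlier → (E).
Now (C) and (B) have their prerequisites met. (C) is listed earlier, so (C) next.
Next only (B) has its prerequisites met → (B).

(A), (D), (E), (C), (B)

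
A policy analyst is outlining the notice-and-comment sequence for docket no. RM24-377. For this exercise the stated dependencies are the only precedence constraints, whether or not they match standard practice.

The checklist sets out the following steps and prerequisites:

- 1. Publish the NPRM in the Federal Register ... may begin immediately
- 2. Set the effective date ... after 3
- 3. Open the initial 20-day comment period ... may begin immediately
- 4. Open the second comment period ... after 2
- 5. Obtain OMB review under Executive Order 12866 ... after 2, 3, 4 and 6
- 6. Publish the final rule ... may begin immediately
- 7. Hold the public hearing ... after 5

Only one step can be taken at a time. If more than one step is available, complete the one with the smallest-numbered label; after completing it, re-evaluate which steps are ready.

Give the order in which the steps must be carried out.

1, 3 and 6 have no prerequisites; 1 has the earlier label, so 1 is first.
3 and 6 are both available; 3 has the earlier label → 3.
2 now also ready, so the ready set is {2, 6}; 2 has the earlier label → 2.
4 and 6 are both available; 4 has the earlier label → 4.
That leaves 6 as the only ready step → 6.
5 needed 2, 3, 4 and 6, now all done → 5.
7 needed 5, now all done → 7.

1, 3, 2, 4, 6, 5, 7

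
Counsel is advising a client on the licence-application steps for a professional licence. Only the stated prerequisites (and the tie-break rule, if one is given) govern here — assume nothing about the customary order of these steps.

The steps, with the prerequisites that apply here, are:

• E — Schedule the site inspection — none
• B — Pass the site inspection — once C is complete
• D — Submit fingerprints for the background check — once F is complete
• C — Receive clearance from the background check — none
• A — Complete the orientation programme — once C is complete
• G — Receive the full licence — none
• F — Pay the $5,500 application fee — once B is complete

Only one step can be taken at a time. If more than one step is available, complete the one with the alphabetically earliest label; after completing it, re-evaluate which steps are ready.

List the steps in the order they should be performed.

Nothing is required for C, E and G. C has the earlier label → C first.
A and B now also ready, so the ready set is {A, B, E, G}; A has the earlier label → A.
Ready: B, E and G. B has the earlier label → B.
Now E, F and G have their prerequisites met. E has the earlier label, so E next.
F and G are both available; F has the earlier label → F.
D now also ready, so the ready set is {D, G}; D has the earlier label → D.
G is the only step now ready → G.

C → A → B → E → F → D → G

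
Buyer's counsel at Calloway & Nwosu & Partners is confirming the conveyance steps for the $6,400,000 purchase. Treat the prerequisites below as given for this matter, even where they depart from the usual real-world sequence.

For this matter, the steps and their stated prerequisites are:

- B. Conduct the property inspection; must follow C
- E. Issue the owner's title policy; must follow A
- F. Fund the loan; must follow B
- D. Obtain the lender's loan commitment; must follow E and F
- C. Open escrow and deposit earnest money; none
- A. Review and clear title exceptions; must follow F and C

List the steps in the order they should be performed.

C, B, F, A, E, D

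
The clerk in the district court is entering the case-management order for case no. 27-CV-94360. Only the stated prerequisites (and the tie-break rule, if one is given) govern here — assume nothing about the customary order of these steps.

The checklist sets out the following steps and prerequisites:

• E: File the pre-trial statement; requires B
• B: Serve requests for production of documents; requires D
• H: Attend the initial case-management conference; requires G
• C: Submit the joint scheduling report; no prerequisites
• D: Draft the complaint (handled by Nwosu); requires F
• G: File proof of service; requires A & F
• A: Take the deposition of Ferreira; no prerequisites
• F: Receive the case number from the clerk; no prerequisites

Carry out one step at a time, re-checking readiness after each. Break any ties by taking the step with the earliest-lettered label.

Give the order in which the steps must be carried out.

A → C → F → D → B → E → G → H

Nothing is required for A, C and F. A has the earlier label → A first.
Now C and F have their prerequisites met. C has the earlier label, so C next.
Next only F has its prerequisites met → F.
D and G are both available; D has the earlier label → D.
B now also ready, so the ready set is {B, G}; B has the earlier label → B.
E and G are both available; E has the earlier label → E.
G needed A and F, now all done → G.
H is the only step now ready → H.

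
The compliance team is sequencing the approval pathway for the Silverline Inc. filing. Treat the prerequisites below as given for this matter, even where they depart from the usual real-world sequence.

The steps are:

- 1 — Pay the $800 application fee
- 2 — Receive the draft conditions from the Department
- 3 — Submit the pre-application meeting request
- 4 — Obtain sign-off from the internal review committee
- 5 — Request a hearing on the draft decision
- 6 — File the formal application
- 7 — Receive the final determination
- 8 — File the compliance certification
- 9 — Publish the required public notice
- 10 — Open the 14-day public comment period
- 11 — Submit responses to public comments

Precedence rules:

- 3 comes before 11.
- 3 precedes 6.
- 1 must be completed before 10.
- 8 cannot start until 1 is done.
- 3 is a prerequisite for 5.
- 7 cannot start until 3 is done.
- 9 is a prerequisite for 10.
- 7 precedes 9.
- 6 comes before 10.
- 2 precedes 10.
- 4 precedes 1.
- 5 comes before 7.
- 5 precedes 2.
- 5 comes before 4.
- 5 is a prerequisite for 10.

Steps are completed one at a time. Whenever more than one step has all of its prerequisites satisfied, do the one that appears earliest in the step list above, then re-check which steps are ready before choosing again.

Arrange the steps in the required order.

3 → 5 → 2 → 4 → 1 → 6 → 7 → 8 → 9 → 10 → 11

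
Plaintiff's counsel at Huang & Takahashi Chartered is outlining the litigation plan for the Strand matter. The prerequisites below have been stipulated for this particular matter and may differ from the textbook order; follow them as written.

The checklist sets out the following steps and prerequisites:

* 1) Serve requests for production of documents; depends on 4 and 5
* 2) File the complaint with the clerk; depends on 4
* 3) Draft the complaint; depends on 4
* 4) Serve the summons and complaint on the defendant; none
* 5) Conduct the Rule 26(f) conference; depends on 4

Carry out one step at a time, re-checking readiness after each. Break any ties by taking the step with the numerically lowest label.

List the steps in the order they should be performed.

4 is the only step with nothing outstanding, so it goes first.
Ready: 2, 3 and 5. 2 has the earlier label → 2.
3 and 5 are both available; 3 has the earlier label → 3.
5 needed 4, now all done → 5.
1 is the only step now ready → 1.

4 → 2 → 3 → 5 → 1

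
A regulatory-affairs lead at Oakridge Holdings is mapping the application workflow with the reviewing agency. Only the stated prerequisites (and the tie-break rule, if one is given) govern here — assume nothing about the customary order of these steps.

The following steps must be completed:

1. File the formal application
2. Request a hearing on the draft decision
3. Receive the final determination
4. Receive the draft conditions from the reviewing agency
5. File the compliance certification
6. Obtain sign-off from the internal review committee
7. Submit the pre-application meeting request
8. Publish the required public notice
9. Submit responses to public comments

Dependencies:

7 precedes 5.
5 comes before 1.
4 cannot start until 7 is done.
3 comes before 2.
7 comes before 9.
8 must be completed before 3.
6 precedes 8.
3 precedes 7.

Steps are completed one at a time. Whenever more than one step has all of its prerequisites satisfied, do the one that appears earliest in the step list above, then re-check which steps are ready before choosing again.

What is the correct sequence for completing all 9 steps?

6 → 8 → 3 → 2 → 7 → 4 → 5 → 1 → 9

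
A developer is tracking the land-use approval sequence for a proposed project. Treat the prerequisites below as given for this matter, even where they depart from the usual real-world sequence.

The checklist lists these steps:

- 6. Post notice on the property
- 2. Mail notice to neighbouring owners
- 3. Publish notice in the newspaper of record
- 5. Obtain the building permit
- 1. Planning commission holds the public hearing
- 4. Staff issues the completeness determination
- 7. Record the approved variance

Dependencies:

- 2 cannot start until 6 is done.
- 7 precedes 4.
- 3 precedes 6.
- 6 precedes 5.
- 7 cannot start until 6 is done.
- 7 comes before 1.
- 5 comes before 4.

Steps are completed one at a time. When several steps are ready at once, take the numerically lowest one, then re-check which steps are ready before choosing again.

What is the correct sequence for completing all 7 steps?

3 is the only step with nothing outstanding, so it goes first.
6 needed 3, now all done → 6.
Ready: 2, 5 and 7. 2 has the earlier label → 2.
Now 5 and 7 have their prerequisites met. 5 has the earlier label, so 5 next.
Next only 7 has its prerequisites met → 7.
1 and 4 are both available; 1 has the earlier label → 1.
4 needed 5 and 7, now all done → 4.

3 6 2 5 7 1 4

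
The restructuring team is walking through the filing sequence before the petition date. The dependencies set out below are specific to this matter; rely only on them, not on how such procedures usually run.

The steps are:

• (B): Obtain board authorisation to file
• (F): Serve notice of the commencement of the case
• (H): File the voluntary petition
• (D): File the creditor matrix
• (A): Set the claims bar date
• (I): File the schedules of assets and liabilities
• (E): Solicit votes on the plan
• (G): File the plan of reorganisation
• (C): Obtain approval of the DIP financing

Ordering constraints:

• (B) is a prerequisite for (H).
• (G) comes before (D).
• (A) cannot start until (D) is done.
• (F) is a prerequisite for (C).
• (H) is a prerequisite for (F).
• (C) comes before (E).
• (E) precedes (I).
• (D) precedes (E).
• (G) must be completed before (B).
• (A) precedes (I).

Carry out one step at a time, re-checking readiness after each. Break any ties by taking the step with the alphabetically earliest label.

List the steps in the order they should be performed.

(G), (B), (D), (A), (H), (F), (C), (E), (I)

Only (G) has no prerequisites, so it is first.
Now (B) and (D) have their prerequisites met. (B) has the earlier label, so (B) next.
Now (D) and (H) have their prerequisites met. (D) has the earlier label, so (D) next.
(A) and (H) are both available; (A) has the earlier label → (A).
(H) is the only step now ready → (H).
(F) needed (H), now all done → (F).
Next only (C) has its prerequisites met → (C).
(E) needed (C) and (D), now all done → (E).
Next only (I) has its prerequisites met → (I).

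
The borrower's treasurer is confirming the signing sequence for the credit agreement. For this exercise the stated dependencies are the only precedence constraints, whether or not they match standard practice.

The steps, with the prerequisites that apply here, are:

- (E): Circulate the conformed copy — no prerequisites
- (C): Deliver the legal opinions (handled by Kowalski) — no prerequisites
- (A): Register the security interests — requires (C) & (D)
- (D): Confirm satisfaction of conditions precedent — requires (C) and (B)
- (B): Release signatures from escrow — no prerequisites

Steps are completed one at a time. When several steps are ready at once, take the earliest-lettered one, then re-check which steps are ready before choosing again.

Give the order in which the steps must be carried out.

Nothing is required for (B), (C) and (E). (B) has the earlier label → (B) first.
(C) and (E) are both available; (C) has the earlier label → (C).
Now (D) and (E) have their prerequisites met. (D) has the earlier label, so (D) next.
Ready: (A) and (E). (A) has the earlier label → (A).
(E) is the only step now ready → (E).

(B) → (C) → (D) → (A) → (E)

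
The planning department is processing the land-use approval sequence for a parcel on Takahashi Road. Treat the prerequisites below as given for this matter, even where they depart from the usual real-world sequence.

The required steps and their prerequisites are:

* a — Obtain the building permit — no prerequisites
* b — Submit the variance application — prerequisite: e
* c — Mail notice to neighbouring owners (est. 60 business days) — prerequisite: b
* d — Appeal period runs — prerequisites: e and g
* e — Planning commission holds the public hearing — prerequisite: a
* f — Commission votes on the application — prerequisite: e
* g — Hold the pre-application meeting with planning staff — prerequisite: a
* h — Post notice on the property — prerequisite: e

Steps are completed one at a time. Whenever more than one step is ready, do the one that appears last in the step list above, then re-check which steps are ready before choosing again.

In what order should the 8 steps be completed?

Only a has no prerequisites, so it is first.
Ready: g and e. g is listed later → g.
e needed a, now all done → e.
Now h, f, d and b have their prerequisites met. h is listed later, so h next.
f, d and b are all available; f is listed later → f.
Now d and b have their prerequisites met. d is listed later, so d next.
b needed e, now all done → b.
c needed b, now all done → c.

a → g → e → h → f → d → b → c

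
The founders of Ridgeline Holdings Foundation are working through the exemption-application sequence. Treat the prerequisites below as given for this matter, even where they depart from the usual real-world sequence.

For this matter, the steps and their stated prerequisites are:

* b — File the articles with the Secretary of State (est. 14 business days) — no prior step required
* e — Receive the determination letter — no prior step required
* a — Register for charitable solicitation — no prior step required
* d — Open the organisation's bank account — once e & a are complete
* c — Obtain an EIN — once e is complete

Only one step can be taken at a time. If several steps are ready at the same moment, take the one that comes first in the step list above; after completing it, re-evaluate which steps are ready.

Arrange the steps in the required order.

b, e and a have no prerequisites; b is listed earlier, so b is first.
e and a are both available; e is listed earlier → e.
Ready: a and c. a is listed earlier → a.
d now also ready, so the ready set is {d, c}; d is listed earlier → d.
c needed e, now all done → c.

b, e, a, d, c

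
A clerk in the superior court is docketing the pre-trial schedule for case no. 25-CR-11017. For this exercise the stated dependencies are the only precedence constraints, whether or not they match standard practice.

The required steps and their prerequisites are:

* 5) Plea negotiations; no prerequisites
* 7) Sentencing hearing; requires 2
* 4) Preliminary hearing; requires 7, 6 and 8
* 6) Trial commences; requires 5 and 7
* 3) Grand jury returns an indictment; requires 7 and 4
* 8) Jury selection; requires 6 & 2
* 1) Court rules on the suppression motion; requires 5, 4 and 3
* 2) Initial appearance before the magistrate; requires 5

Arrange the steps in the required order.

5 2 7 6 8 4 3 1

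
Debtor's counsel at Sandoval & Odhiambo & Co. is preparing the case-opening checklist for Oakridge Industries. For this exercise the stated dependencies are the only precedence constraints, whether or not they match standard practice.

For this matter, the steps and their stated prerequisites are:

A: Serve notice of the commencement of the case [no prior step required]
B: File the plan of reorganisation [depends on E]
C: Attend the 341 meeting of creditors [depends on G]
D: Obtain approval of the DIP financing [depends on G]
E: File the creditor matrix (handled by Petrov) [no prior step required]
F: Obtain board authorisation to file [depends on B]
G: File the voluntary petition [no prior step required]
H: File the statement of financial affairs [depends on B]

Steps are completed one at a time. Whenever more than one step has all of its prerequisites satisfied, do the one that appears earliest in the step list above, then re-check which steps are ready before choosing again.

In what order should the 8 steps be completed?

A, E, B, F, G, C, D, H

Nothing is required for A, E and G. A is listed earlier → A first.
Now E and G have their prerequisites met. E is listed earlier, so E next.
Ready: B and G. B is listed earlier → B.
F and H now also ready, so the ready set is {F, G, H}; F is listed earlier → F.
Ready: G and H. G is listed earlier → G.
C and D now also ready, so the ready set is {C, D, H}; C is listed earlier → C.
Ready: D and H. D is listed earlier → D.
H needed B, now all done → H.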